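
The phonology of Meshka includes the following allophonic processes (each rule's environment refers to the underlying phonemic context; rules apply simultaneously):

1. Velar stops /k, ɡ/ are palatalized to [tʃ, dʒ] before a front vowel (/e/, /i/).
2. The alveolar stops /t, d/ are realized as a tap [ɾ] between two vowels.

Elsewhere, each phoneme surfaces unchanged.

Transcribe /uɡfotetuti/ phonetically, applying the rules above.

/u/ (word-initial) is unaffected → [u].
/ɡ/ — between /u/ and /f/; rule 1 does not apply here → [ɡ].
/f/ — not in any rule's target class → [f].
/o/ (between /f/ and /t/) is unaffected → [o].
Rule 2 applies to /t/ (between /o/ and /e/: between two vowels) → [ɾ].
/e/ (between /t/ and /t/) is unaffected → [e].
Rule 2 applies to /t/ (between /e/ and /u/: between two vowels) → [ɾ].
/u/ (between /t/ and /t/) is unaffected → [u].
/t/ meets the environment for rule 2 (between two vowels) → [ɾ].
/i/ (word-final): no rule targets it → [i].

[uɡfoɾeɾuɾi]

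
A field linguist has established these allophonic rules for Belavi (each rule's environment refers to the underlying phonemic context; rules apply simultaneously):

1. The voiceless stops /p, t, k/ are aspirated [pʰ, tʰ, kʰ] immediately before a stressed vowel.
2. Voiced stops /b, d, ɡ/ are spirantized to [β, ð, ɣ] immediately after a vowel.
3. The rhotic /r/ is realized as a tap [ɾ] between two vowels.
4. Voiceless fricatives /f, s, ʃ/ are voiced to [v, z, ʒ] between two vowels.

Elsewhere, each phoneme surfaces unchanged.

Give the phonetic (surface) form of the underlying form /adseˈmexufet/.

[aðseˈmexuvet]

/a/ stays [a].
/d/ — between /a/ and /s/, immediately after a vowel — surfaces as [ð] (rule 2).
/s/ (between /d/ and /e/) is in the target of rule 4 but the environment (between two vowels) is not met → [s].
/e/ (between /s/ and /m/) is unaffected → [e].
/m/ stays [m].
/e/ (between /m/ and /x/) is unaffected → [e].
/x/ — not in any rule's target class → [x].
/u/ (between /x/ and /f/) is unaffected → [u].
/f/ (between /u/ and /e/) occurs between two vowels → [v] by rule 4.
/e/ (between /f/ and /t/) is unaffected → [e].
/t/ (word-final): rule 1 targets it, but not immediately before a stressed vowel → unchanged [t].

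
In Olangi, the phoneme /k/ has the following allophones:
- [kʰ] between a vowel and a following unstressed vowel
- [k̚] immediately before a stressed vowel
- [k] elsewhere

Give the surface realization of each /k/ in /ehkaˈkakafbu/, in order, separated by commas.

[k], [k̚], [kʰ]

Occurrence 1 (position 3): no conditioning environment matches → elsewhere allophone [k].
Occurrence 2 (position 5): immediately before a stressed vowel → [k̚].
Occurrence 3 (position 7): between a vowel and a following unstressed vowel → [kʰ].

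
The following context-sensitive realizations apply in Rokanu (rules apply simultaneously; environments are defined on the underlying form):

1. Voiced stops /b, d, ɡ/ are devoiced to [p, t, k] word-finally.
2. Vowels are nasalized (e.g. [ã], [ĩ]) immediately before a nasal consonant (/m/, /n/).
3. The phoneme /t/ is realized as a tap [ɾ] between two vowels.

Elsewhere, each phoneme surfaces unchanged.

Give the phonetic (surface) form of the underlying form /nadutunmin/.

/n/ — not in any rule's target class → [n].
/a/ (between /n/ and /d/) fails the environment for rule 2, so it stays [a].
/d/ (between /a/ and /u/): rule 1 targets it, but not word-finally → unchanged [d].
/u/ — between /d/ and /t/; rule 2 does not apply here → [u].
/t/ — between /u/ and /u/, between two vowels — surfaces as [ɾ] (rule 3).
/u/ — between /t/ and /n/, before a nasal consonant — surfaces as [ũ] (rule 2).
/n/ (between /u/ and /m/) is unaffected → [n].
/m/ (between /n/ and /i/): no rule targets it → [m].
/i/ (between /m/ and /n/): before a nasal consonant, so rule 2 applies → [ĩ].
/n/ (word-final) is unaffected → [n].

[naduɾũnmĩn]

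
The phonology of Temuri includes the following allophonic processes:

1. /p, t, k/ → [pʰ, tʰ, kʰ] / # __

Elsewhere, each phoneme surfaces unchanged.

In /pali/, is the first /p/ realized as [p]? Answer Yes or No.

/p/ (word-initial): word-initially, so rule 1 applies → [pʰ].
The actual realization is [pʰ], not [p].

No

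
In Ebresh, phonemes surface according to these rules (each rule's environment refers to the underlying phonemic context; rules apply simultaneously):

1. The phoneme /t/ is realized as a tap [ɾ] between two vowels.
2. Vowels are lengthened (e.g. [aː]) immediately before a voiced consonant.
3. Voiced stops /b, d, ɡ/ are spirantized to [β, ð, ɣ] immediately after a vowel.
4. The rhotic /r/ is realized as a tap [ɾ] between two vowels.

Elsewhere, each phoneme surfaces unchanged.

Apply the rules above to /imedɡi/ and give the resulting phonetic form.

[iːmeːðɡi]

/i/ (word-initial) occurs before a voiced consonant → [iː] by rule 2.
/m/ (between /i/ and /e/): no rule targets it → [m].
/e/ (between /m/ and /d/) occurs before a voiced consonant → [eː] by rule 2.
/d/ (between /e/ and /ɡ/) occurs immediately after a vowel → [ð] by rule 3.
/ɡ/ — between /d/ and /i/; rule 3 does not apply here → [ɡ].
/i/ (word-final): rule 2 targets it, but not before a voiced consonant → unchanged [i].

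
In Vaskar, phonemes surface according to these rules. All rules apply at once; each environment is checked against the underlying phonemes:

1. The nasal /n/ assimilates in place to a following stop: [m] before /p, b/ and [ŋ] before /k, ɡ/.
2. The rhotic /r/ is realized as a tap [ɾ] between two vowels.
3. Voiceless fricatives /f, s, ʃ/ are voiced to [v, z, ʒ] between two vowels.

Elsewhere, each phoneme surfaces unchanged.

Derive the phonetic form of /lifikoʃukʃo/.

/l/ — not in any rule's target class → [l].
/i/ (between /l/ and /f/): no rule targets it → [i].
/f/ — between /i/ and /i/, between two vowels — surfaces as [v] (rule 3).
/i/ — not in any rule's target class → [i].
/k/ (between /i/ and /o/): no rule targets it → [k].
/o/ (between /k/ and /ʃ/): no rule targets it → [o].
/ʃ/ (between /o/ and /u/): between two vowels, so rule 3 applies → [ʒ].
/u/ (between /ʃ/ and /k/): no rule targets it → [u].
/k/ stays [k].
/ʃ/ (between /k/ and /o/): rule 3 targets it, but not between two vowels → unchanged [ʃ].
/o/ stays [o].

[livikoʒukʃo]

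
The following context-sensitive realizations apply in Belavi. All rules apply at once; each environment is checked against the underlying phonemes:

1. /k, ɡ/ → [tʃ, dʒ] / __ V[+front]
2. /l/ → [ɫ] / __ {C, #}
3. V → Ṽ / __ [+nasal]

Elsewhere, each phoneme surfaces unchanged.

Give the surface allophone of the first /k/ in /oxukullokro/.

[k]

/k/ (between /u/ and /u/): rule 1 targets it, but not before a front vowel → unchanged [k].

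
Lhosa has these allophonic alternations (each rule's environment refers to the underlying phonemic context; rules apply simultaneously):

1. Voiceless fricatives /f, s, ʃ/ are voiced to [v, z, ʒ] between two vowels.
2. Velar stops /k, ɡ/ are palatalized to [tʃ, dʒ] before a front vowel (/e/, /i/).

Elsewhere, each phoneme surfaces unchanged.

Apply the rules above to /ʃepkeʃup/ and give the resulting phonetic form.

[ʃeptʃeʒup]

/ʃ/ (word-initial) is in the target of rule 1 but the environment (between two vowels) is not met → [ʃ].
/e/ (between /ʃ/ and /p/) is unaffected → [e].
/p/ stays [p].
/k/ (between /p/ and /e/): before a front vowel, so rule 2 applies → [tʃ].
/e/ stays [e].
/ʃ/ (between /e/ and /u/): between two vowels, so rule 1 applies → [ʒ].
/u/ (between /ʃ/ and /p/) is unaffected → [u].
/p/ (word-final): no rule targets it → [p].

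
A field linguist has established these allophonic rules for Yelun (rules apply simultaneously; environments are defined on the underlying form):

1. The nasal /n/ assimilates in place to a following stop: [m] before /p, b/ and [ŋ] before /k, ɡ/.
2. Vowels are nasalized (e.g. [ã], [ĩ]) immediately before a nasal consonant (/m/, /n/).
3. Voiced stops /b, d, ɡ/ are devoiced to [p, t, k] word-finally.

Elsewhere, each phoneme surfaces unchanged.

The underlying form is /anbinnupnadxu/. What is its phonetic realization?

[ãmbĩnnupnadxu]

Rule 2 applies to /a/ (word-initial: before a nasal consonant) → [ã].
/n/ (between /a/ and /b/) occurs before a labial or velar stop → [m] by rule 1.
/b/ — between /n/ and /i/; rule 3 does not apply here → [b].
/i/ — between /b/ and /n/, before a nasal consonant — surfaces as [ĩ] (rule 2).
/n/ (between /i/ and /n/) is in the target of rule 1 but the environment (before a labial or velar stop) is not met → [n].
/n/ (between /n/ and /u/) fails the environment for rule 1, so it stays [n].
/u/ (between /n/ and /p/) fails the environment for rule 2, so it stays [u].
/n/ (between /p/ and /a/) fails the environment for rule 1, so it stays [n].
/a/ (between /n/ and /d/) fails the environment for rule 2, so it stays [a].
/d/ — between /a/ and /x/; rule 3 does not apply here → [d].
/u/ (word-final) is in the target of rule 2 but the environment (before a nasal consonant) is not met → [u].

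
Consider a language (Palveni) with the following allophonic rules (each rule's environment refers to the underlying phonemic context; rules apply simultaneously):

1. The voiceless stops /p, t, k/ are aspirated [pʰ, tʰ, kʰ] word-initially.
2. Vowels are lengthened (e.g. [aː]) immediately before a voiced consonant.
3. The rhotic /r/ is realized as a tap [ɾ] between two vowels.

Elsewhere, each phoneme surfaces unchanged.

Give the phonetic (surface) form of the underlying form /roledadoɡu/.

[roːleːdaːdoːɡu]

/r/ (word-initial) fails the environment for rule 3, so it stays [r].
Rule 2 applies to /o/ (between /r/ and /l/: before a voiced consonant) → [oː].
/l/ stays [l].
/e/ — between /l/ and /d/, before a voiced consonant — surfaces as [eː] (rule 2).
/d/ stays [d].
/a/ (between /d/ and /d/) occurs before a voiced consonant → [aː] by rule 2.
/d/ — not in any rule's target class → [d].
/o/ (between /d/ and /ɡ/): before a voiced consonant, so rule 2 applies → [oː].
/ɡ/ (between /o/ and /u/) is unaffected → [ɡ].
/u/ — word-final; rule 2 does not apply here → [u].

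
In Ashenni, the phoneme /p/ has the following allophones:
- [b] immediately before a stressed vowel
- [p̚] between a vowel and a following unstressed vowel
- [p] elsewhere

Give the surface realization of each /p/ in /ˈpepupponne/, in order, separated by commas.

[b], [p̚], [p], [p]

Occurrence 1 (position 1): immediately before a stressed vowel → [b].
Occurrence 2 (position 3): between a vowel and a following unstressed vowel → [p̚].
Occurrence 3 (position 5): no conditioning environment matches → elsewhere allophone [p].
Occurrence 4 (position 6): no conditioning environment matches → elsewhere allophone [p].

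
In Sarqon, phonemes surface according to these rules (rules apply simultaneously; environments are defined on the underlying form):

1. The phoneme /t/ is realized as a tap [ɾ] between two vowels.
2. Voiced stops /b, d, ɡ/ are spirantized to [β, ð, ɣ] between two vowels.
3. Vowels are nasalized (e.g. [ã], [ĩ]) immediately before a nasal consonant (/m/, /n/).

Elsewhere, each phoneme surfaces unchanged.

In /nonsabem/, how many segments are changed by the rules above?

3

Segments that undergo a rule: /o/ → [õ] (rule 3); /b/ → [β] (rule 2); /e/ → [ẽ] (rule 3).
All other segments surface unchanged.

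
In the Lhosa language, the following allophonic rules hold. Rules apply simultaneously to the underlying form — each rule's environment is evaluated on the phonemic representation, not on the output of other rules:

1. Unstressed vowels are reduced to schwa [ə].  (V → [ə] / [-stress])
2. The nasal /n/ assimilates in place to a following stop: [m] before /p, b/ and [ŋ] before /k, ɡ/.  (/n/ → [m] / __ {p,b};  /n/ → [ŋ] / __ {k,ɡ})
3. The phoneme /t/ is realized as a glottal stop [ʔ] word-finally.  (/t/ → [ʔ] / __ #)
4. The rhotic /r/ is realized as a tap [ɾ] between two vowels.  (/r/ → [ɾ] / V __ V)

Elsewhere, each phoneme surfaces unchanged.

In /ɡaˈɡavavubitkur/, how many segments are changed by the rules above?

5

Segments that undergo a rule: /a/ → [ə] (rule 1); /a/ → [ə] (rule 1); /u/ → [ə] (rule 1); /i/ → [ə] (rule 1); /u/ → [ə] (rule 1).
All other segments surface unchanged.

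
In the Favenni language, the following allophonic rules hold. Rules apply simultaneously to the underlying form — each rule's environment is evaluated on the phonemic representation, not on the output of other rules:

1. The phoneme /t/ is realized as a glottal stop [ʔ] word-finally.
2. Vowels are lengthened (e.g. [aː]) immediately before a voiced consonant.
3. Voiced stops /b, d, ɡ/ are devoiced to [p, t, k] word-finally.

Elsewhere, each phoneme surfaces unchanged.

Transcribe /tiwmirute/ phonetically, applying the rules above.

/t/ — word-initial; rule 1 does not apply here → [t].
Rule 2 applies to /i/ (between /t/ and /w/: before a voiced consonant) → [iː].
/w/ stays [w].
/m/ (between /w/ and /i/) is unaffected → [m].
/i/ — between /m/ and /r/, before a voiced consonant — surfaces as [iː] (rule 2).
/r/ — not in any rule's target class → [r].
/u/ (between /r/ and /t/) is in the target of rule 2 but the environment (before a voiced consonant) is not met → [u].
/t/ (between /u/ and /e/) is in the target of rule 1 but the environment (word-finally) is not met → [t].
/e/ (word-final) fails the environment for rule 2, so it stays [e].

[tiːwmiːrute]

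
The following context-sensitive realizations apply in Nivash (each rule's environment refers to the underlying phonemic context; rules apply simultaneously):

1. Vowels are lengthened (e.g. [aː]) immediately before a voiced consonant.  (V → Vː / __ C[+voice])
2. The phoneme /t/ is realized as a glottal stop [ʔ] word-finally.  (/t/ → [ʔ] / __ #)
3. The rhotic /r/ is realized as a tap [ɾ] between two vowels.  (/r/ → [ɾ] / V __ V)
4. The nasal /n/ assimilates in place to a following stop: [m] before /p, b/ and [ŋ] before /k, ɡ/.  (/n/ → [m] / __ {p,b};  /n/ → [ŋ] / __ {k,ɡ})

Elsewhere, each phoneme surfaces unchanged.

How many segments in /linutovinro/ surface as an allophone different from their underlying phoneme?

3

Segments that undergo a rule: /i/ → [iː] (rule 1); /o/ → [oː] (rule 1); /i/ → [iː] (rule 1).
All other segments surface unchanged.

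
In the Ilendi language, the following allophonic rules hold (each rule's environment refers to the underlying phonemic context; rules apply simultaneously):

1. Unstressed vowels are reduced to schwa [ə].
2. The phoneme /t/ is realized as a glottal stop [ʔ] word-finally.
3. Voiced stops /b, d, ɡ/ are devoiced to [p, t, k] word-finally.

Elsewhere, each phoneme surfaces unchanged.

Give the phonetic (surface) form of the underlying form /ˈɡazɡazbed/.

/ɡ/ — word-initial; rule 3 does not apply here → [ɡ].
/a/ (between /ɡ/ and /z/) is in the target of rule 1 but the environment (in an unstressed syllable) is not met → [a].
/z/ stays [z].
/ɡ/ (between /z/ and /a/) is in the target of rule 3 but the environment (word-finally) is not met → [ɡ].
/a/ (between /ɡ/ and /z/) occurs in an unstressed syllable → [ə] by rule 1.
/z/ — not in any rule's target class → [z].
/b/ — between /z/ and /e/; rule 3 does not apply here → [b].
/e/ (between /b/ and /d/) occurs in an unstressed syllable → [ə] by rule 1.
/d/ — word-final, word-finally — surfaces as [t] (rule 3).

[ˈɡazɡəzbət]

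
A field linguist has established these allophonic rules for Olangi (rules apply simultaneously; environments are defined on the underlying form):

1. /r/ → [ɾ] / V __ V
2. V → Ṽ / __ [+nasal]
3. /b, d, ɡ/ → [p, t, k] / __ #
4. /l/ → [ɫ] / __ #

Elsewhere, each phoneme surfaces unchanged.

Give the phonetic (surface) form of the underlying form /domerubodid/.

/d/ (word-initial) is in the target of rule 3 but the environment (word-finally) is not met → [d].
/o/ meets the environment for rule 2 (before a nasal consonant) → [õ].
/m/ stays [m].
/e/ (between /m/ and /r/): rule 2 targets it, but not before a nasal consonant → unchanged [e].
/r/ meets the environment for rule 1 (between two vowels) → [ɾ].
/u/ (between /r/ and /b/) fails the environment for rule 2, so it stays [u].
/b/ (between /u/ and /o/): rule 3 targets it, but not word-finally → unchanged [b].
/o/ — between /b/ and /d/; rule 2 does not apply here → [o].
/d/ (between /o/ and /i/) fails the environment for rule 3, so it stays [d].
/i/ (between /d/ and /d/): rule 2 targets it, but not before a nasal consonant → unchanged [i].
Rule 3 applies to /d/ (word-final: word-finally) → [t].

[dõmeɾubodit]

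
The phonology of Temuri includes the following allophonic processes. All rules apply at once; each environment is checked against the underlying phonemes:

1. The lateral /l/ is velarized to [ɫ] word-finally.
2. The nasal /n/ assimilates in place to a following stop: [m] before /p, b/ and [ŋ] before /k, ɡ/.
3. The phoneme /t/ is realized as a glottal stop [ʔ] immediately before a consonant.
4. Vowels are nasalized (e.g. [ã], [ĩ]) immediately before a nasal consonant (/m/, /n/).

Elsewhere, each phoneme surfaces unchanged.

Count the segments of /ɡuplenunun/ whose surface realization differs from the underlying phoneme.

Segments that undergo a rule: /e/ → [ẽ] (rule 4); /u/ → [ũ] (rule 4); /u/ → [ũ] (rule 4).
All other segments surface unchanged.

3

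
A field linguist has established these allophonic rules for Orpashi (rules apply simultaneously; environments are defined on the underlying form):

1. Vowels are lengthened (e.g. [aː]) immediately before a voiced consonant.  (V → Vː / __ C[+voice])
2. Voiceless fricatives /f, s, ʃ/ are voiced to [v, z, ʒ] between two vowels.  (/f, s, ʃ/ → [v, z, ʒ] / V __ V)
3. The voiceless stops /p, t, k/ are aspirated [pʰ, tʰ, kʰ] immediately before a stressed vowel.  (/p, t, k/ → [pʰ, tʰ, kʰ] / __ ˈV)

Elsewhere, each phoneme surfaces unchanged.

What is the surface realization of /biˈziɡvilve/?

Rule 1 applies to /i/ (between /b/ and /z/: before a voiced consonant) → [iː].
Rule 1 applies to /i/ (between /z/ and /ɡ/: before a voiced consonant) → [iː].
/i/ meets the environment for rule 1 (before a voiced consonant) → [iː].
/e/ (word-final): rule 1 targets it, but not before a voiced consonant → unchanged [e].

[biːˈziːɡviːlve]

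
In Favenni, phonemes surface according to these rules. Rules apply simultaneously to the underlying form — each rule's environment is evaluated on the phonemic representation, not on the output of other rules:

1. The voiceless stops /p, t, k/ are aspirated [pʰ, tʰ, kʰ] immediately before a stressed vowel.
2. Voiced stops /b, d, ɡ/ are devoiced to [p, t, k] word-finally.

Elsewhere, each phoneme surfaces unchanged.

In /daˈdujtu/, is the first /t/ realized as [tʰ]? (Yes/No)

No

/t/ — between /j/ and /u/; rule 1 does not apply here → [t].
The actual realization is [t], not [tʰ].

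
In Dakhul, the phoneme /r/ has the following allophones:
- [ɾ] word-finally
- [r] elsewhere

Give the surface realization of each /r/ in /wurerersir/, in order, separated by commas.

[r], [r], [r], [ɾ]

Occurrence 1 (position 3): no conditioning environment matches → elsewhere allophone [r].
Occurrence 2 (position 5): no conditioning environment matches → elsewhere allophone [r].
Occurrence 3 (position 7): no conditioning environment matches → elsewhere allophone [r].
Occurrence 4 (position 10): word-finally → [ɾ].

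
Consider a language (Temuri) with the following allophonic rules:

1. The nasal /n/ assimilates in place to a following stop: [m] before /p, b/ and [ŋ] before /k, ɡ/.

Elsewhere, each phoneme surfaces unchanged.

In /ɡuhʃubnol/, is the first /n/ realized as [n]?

Yes

/n/ (between /b/ and /o/) fails the environment for rule 1, so it stays [n].
The actual realization is [n], which matches [n].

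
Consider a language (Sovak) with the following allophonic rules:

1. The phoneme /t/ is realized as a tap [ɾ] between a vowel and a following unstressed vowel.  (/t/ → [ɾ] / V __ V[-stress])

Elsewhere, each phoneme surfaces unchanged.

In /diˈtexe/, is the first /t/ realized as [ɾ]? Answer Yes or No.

No

/t/ (between /i/ and /e/): rule 1 targets it, but not between a vowel and a following unstressed vowel → unchanged [t].
The actual realization is [t], not [ɾ].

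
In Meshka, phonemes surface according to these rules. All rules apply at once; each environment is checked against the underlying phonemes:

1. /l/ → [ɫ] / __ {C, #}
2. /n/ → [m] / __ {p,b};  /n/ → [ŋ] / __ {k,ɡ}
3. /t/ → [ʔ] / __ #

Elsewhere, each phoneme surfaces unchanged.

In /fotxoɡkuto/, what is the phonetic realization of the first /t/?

/t/ (between /o/ and /x/) is in the target of rule 3 but the environment (word-finally) is not met → [t].

[t]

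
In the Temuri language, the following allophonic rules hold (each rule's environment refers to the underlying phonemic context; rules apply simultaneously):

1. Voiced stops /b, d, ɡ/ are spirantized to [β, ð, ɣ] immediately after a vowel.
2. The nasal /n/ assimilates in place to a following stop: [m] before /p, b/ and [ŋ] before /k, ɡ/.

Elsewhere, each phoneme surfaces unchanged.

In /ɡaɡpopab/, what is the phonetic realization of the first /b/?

[β]

/b/ — word-final, immediately after a vowel — surfaces as [β] (rule 1).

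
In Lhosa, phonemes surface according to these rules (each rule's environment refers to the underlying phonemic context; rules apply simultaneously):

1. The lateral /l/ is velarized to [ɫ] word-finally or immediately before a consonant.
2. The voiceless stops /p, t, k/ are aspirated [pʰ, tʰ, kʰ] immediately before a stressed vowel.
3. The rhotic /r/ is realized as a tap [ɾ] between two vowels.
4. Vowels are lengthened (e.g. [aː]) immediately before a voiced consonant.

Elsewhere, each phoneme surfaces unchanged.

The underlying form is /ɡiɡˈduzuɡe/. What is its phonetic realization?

/ɡ/ (word-initial): no rule targets it → [ɡ].
/i/ (between /ɡ/ and /ɡ/) occurs before a voiced consonant → [iː] by rule 4.
/ɡ/ — not in any rule's target class → [ɡ].
/d/ stays [d].
/u/ meets the environment for rule 4 (before a voiced consonant) → [uː].
/z/ (between /u/ and /u/): no rule targets it → [z].
/u/ meets the environment for rule 4 (before a voiced consonant) → [uː].
/ɡ/ — not in any rule's target class → [ɡ].
/e/ (word-final) fails the environment for rule 4, so it stays [e].

[ɡiːɡˈduːzuːɡe]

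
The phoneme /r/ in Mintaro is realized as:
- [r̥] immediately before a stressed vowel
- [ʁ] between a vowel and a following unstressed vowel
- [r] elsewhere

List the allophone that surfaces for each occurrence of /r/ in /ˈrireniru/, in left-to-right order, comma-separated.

[r̥], [ʁ], [ʁ]

Occurrence 1 (position 1): immediately before a stressed vowel → [r̥].
Occurrence 2 (position 3): between a vowel and a following unstressed vowel → [ʁ].
Occurrence 3 (position 7): between a vowel and a following unstressed vowel → [ʁ].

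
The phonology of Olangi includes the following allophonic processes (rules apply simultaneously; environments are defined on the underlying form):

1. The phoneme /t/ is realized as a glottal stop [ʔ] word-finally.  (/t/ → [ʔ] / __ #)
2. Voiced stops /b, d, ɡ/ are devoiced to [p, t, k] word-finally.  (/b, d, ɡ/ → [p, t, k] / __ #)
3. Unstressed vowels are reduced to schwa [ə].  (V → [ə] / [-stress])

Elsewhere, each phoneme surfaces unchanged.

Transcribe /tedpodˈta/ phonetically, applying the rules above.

/t/ (word-initial): rule 1 targets it, but not word-finally → unchanged [t].
/e/ — between /t/ and /d/, in an unstressed syllable — surfaces as [ə] (rule 3).
/d/ (between /e/ and /p/) fails the environment for rule 2, so it stays [d].
/o/ (between /p/ and /d/): in an unstressed syllable, so rule 3 applies → [ə].
/d/ (between /o/ and /t/) fails the environment for rule 2, so it stays [d].
/t/ (between /d/ and /a/): rule 1 targets it, but not word-finally → unchanged [t].
/a/ (word-final) is in the target of rule 3 but the environment (in an unstressed syllable) is not met → [a].

[tədpədˈta]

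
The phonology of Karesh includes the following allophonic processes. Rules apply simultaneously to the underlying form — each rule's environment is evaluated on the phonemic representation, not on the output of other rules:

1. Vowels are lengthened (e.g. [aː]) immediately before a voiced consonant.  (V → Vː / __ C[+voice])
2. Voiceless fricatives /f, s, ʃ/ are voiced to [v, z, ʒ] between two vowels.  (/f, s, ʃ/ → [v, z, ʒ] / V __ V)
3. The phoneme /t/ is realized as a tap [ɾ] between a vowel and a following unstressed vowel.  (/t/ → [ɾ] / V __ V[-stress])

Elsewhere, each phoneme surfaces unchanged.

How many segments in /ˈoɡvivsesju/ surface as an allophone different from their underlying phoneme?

Segments that undergo a rule: /o/ → [oː] (rule 1); /i/ → [iː] (rule 1).
All other segments surface unchanged.

2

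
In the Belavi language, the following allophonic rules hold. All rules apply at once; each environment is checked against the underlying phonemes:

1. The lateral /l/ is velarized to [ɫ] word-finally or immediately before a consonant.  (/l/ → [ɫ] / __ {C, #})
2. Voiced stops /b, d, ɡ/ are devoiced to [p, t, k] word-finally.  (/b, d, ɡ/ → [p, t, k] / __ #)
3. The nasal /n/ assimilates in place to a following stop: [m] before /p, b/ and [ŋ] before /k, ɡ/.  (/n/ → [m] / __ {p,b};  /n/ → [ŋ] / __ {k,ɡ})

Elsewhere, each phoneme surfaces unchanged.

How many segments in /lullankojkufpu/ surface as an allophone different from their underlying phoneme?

Segments that undergo a rule: /l/ → [ɫ] (rule 1); /n/ → [ŋ] (rule 3).
All other segments surface unchanged.

2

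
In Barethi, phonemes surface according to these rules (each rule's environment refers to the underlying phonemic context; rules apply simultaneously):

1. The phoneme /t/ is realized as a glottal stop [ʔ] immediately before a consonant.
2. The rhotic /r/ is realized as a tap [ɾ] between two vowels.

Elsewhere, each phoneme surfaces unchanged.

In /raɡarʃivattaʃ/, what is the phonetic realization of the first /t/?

[ʔ]

Rule 1 applies to /t/ (between /a/ and /t/: immediately before a consonant) → [ʔ].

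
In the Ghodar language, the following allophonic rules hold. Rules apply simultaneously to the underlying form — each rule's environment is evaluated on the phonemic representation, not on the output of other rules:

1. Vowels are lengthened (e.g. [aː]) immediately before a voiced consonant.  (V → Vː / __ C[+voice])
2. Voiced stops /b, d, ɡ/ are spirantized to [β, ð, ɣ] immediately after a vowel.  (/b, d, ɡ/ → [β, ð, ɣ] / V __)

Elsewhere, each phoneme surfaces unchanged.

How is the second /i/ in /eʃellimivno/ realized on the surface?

[iː]

Rule 1 applies to /i/ (between /m/ and /v/: before a voiced consonant) → [iː].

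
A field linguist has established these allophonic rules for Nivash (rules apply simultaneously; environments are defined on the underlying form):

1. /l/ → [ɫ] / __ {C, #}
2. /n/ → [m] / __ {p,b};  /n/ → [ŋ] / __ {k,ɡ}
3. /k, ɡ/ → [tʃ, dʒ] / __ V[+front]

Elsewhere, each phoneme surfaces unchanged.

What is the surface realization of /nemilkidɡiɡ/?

/n/ — word-initial; rule 2 does not apply here → [n].
/l/ — between /i/ and /k/, word-finally or immediately before a consonant — surfaces as [ɫ] (rule 1).
/k/ (between /l/ and /i/) occurs before a front vowel → [tʃ] by rule 3.
/ɡ/ (between /d/ and /i/): before a front vowel, so rule 3 applies → [dʒ].
/ɡ/ (word-final) fails the environment for rule 3, so it stays [ɡ].

[nemiɫtʃiddʒiɡ]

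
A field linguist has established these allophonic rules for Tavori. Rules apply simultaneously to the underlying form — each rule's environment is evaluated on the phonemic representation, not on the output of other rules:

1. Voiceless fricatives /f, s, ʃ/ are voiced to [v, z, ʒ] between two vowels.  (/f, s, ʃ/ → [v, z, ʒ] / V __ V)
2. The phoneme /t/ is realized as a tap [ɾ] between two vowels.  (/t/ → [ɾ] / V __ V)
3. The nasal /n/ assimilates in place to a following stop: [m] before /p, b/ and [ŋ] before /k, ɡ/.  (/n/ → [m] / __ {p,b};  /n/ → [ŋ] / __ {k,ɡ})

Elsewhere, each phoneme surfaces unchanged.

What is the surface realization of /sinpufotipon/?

[simpuvoɾipon]

/s/ (word-initial): rule 1 targets it, but not between two vowels → unchanged [s].
/i/ — not in any rule's target class → [i].
/n/ (between /i/ and /p/) occurs before a labial or velar stop → [m] by rule 3.
/p/ (between /n/ and /u/) is unaffected → [p].
/u/ — not in any rule's target class → [u].
Rule 1 applies to /f/ (between /u/ and /o/: between two vowels) → [v].
/o/ — not in any rule's target class → [o].
/t/ — between /o/ and /i/, between two vowels — surfaces as [ɾ] (rule 2).
/i/ stays [i].
/p/ (between /i/ and /o/): no rule targets it → [p].
/o/ (between /p/ and /n/) is unaffected → [o].
/n/ (word-final) fails the environment for rule 3, so it stays [n].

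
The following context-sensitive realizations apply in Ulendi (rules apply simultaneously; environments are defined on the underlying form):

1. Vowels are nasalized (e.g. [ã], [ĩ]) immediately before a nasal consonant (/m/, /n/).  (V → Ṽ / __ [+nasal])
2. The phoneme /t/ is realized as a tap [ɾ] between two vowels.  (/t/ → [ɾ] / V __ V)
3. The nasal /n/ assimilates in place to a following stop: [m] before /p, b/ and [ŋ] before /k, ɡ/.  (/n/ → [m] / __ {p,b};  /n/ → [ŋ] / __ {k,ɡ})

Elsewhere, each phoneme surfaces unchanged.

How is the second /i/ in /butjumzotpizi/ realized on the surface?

[i]

/i/ — word-final; rule 1 does not apply here → [i].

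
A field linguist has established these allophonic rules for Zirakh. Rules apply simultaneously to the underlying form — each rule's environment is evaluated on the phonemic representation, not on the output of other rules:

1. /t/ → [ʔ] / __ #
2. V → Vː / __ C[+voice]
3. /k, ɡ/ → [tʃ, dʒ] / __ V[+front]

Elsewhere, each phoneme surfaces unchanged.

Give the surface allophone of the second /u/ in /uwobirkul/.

Rule 2 applies to /u/ (between /k/ and /l/: before a voiced consonant) → [uː].

[uː]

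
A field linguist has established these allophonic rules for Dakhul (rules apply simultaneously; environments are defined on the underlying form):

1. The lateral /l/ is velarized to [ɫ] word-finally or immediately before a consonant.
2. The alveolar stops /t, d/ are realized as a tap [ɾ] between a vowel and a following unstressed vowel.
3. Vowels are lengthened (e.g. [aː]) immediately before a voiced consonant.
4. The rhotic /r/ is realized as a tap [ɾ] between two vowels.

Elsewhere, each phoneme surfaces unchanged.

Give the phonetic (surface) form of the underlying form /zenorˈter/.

/z/ — not in any rule's target class → [z].
/e/ meets the environment for rule 3 (before a voiced consonant) → [eː].
/n/ stays [n].
/o/ (between /n/ and /r/): before a voiced consonant, so rule 3 applies → [oː].
/r/ (between /o/ and /t/): rule 4 targets it, but not between two vowels → unchanged [r].
/t/ (between /r/ and /e/): rule 2 targets it, but not between a vowel and a following unstressed vowel → unchanged [t].
/e/ meets the environment for rule 3 (before a voiced consonant) → [eː].
/r/ (word-final) fails the environment for rule 4, so it stays [r].

[zeːnoːrˈteːr]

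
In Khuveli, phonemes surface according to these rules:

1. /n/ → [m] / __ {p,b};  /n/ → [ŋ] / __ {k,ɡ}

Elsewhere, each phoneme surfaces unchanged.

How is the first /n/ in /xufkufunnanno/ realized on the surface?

/n/ (between /u/ and /n/) fails the environment for rule 1, so it stays [n].

[n]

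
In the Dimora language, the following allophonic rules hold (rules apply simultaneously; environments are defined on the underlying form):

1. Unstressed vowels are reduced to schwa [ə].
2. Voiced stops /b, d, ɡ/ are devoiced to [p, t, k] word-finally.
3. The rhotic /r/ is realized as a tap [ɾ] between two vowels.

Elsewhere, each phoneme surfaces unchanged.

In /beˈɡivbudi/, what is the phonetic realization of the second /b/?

[b]

/b/ (between /v/ and /u/): rule 2 targets it, but not word-finally → unchanged [b].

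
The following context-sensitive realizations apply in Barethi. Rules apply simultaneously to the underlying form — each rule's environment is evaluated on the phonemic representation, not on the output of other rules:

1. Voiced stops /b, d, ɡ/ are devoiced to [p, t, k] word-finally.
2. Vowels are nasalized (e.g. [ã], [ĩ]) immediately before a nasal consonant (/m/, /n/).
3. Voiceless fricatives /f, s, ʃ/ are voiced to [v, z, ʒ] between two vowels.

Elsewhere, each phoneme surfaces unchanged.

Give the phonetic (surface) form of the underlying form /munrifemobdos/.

[mũnrivẽmobdos]

/m/ (word-initial): no rule targets it → [m].
/u/ (between /m/ and /n/) occurs before a nasal consonant → [ũ] by rule 2.
/n/ (between /u/ and /r/): no rule targets it → [n].
/r/ — not in any rule's target class → [r].
/i/ (between /r/ and /f/): rule 2 targets it, but not before a nasal consonant → unchanged [i].
/f/ (between /i/ and /e/): between two vowels, so rule 3 applies → [v].
/e/ meets the environment for rule 2 (before a nasal consonant) → [ẽ].
/m/ — not in any rule's target class → [m].
/o/ (between /m/ and /b/) fails the environment for rule 2, so it stays [o].
/b/ (between /o/ and /d/) fails the environment for rule 1, so it stays [b].
/d/ (between /b/ and /o/): rule 1 targets it, but not word-finally → unchanged [d].
/o/ (between /d/ and /s/) is in the target of rule 2 but the environment (before a nasal consonant) is not met → [o].
/s/ (word-final) fails the environment for rule 3, so it stays [s].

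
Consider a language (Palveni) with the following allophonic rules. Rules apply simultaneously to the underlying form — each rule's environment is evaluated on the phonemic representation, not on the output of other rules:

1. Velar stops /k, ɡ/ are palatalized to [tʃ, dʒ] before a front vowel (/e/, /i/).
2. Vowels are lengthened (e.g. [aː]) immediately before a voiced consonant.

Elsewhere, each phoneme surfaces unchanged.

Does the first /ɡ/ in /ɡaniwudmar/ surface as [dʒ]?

No

/ɡ/ — word-initial; rule 1 does not apply here → [ɡ].
The actual realization is [ɡ], not [dʒ].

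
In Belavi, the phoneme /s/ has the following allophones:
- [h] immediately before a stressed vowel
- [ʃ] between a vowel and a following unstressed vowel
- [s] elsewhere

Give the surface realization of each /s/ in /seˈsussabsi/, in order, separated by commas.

Occurrence 1 (position 1): no conditioning environment matches → elsewhere allophone [s].
Occurrence 2 (position 3): immediately before a stressed vowel → [h].
Occurrence 3 (position 5): no conditioning environment matches → elsewhere allophone [s].
Occurrence 4 (position 6): no conditioning environment matches → elsewhere allophone [s].
Occurrence 5 (position 9): no conditioning environment matches → elsewhere allophone [s].

[s], [h], [s], [s], [s]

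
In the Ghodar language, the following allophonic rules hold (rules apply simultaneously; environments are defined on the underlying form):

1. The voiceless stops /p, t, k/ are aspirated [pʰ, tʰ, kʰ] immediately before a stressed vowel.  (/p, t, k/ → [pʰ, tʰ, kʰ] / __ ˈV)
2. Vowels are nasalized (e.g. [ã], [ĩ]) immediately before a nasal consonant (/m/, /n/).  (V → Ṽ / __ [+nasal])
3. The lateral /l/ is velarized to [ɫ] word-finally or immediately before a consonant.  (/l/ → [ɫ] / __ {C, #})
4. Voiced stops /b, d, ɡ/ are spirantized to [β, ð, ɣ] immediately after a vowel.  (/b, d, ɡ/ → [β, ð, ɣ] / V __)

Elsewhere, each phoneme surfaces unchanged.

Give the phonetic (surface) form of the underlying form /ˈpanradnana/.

[ˈpʰãnraðnãna]

/p/ — word-initial, immediately before a stressed vowel — surfaces as [pʰ] (rule 1).
Rule 2 applies to /a/ (between /p/ and /n/: before a nasal consonant) → [ã].
/n/ — not in any rule's target class → [n].
/r/ — not in any rule's target class → [r].
/a/ (between /r/ and /d/): rule 2 targets it, but not before a nasal consonant → unchanged [a].
/d/ — between /a/ and /n/, immediately after a vowel — surfaces as [ð] (rule 4).
/n/ stays [n].
/a/ — between /n/ and /n/, before a nasal consonant — surfaces as [ã] (rule 2).
/n/ stays [n].
/a/ (word-final) fails the environment for rule 2, so it stays [a].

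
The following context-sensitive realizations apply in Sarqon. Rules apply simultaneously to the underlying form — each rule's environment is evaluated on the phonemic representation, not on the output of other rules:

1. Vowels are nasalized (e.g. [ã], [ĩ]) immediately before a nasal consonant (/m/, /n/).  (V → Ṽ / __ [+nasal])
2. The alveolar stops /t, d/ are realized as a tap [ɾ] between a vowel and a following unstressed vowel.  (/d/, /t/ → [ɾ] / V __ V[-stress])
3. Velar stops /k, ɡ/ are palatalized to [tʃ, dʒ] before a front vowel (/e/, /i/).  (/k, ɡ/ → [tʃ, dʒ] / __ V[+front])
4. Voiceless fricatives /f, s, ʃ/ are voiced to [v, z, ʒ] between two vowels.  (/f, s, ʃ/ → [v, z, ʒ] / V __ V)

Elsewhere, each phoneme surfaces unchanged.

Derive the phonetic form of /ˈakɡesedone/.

/a/ (word-initial) fails the environment for rule 1, so it stays [a].
/k/ (between /a/ and /ɡ/) is in the target of rule 3 but the environment (before a front vowel) is not met → [k].
/ɡ/ (between /k/ and /e/): before a front vowel, so rule 3 applies → [dʒ].
/e/ — between /ɡ/ and /s/; rule 1 does not apply here → [e].
/s/ (between /e/ and /e/): between two vowels, so rule 4 applies → [z].
/e/ (between /s/ and /d/) is in the target of rule 1 but the environment (before a nasal consonant) is not met → [e].
/d/ — between /e/ and /o/, between a vowel and a following unstressed vowel — surfaces as [ɾ] (rule 2).
Rule 1 applies to /o/ (between /d/ and /n/: before a nasal consonant) → [õ].
/e/ (word-final): rule 1 targets it, but not before a nasal consonant → unchanged [e].

[ˈakdʒezeɾõne]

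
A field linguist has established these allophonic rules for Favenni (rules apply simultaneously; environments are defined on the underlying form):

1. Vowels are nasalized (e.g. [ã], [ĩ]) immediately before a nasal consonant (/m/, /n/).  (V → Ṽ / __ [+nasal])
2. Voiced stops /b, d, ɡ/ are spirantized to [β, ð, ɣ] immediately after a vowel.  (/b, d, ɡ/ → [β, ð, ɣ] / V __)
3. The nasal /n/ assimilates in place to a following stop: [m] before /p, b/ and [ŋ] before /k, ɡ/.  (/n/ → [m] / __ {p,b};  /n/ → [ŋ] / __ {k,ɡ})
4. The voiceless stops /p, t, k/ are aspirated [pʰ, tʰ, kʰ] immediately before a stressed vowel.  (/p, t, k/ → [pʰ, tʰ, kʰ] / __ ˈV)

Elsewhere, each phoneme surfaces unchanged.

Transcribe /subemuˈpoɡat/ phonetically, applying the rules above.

/s/ stays [s].
/u/ — between /s/ and /b/; rule 1 does not apply here → [u].
/b/ (between /u/ and /e/) occurs immediately after a vowel → [β] by rule 2.
/e/ — between /b/ and /m/, before a nasal consonant — surfaces as [ẽ] (rule 1).
/m/ (between /e/ and /u/) is unaffected → [m].
/u/ — between /m/ and /p/; rule 1 does not apply here → [u].
Rule 4 applies to /p/ (between /u/ and /o/: immediately before a stressed vowel) → [pʰ].
/o/ — between /p/ and /ɡ/; rule 1 does not apply here → [o].
/ɡ/ meets the environment for rule 2 (immediately after a vowel) → [ɣ].
/a/ (between /ɡ/ and /t/) fails the environment for rule 1, so it stays [a].
/t/ (word-final) fails the environment for rule 4, so it stays [t].

[suβẽmuˈpʰoɣat]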